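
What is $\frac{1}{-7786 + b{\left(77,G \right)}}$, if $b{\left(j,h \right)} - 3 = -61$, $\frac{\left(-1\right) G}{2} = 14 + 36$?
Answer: $- \frac{1}{7844} \approx -0.00012749$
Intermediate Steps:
$G = -100$ ($G = - 2 \left(14 + 36\right) = \left(-2\right) 50 = -100$)
$b{\left(j,h \right)} = -58$ ($b{\left(j,h \right)} = 3 - 61 = -58$)
$\frac{1}{-7786 + b{\left(77,G \right)}} = \frac{1}{-7786 - 58} = \frac{1}{-7844} = - \frac{1}{7844}$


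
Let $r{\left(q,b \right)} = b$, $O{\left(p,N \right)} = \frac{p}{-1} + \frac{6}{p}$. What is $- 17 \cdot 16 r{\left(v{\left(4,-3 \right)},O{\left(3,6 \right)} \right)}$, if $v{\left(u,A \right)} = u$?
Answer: $272$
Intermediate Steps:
$O{\left(p,N \right)} = - p + \frac{6}{p}$ ($O{\left(p,N \right)} = p \left(-1\right) + \frac{6}{p} = - p + \frac{6}{p}$)
$- 17 \cdot 16 r{\left(v{\left(4,-3 \right)},O{\left(3,6 \right)} \right)} = - 17 \cdot 16 \left(\left(-1\right) 3 + \frac{6}{3}\right) = - 272 \left(-3 + 6 \cdot \frac{1}{3}\right) = - 272 \left(-3 + 2\right) = - 272 \left(-1\right) = \left(-1\right) \left(-272\right) = 272$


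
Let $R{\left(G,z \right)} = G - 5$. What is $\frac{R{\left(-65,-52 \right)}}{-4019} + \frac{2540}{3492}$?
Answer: $\frac{2613175}{3508587} \approx 0.74479$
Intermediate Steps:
$R{\left(G,z \right)} = -5 + G$
$\frac{R{\left(-65,-52 \right)}}{-4019} + \frac{2540}{3492} = \frac{-5 - 65}{-4019} + \frac{2540}{3492} = \left(-70\right) \left(- \frac{1}{4019}\right) + 2540 \cdot \frac{1}{3492} = \frac{70}{4019} + \frac{635}{873} = \frac{2613175}{3508587}$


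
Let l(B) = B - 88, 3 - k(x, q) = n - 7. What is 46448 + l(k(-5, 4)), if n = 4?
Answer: 46366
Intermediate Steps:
k(x, q) = 6 (k(x, q) = 3 - (4 - 7) = 3 - 1*(-3) = 3 + 3 = 6)
l(B) = -88 + B
46448 + l(k(-5, 4)) = 46448 + (-88 + 6) = 46448 - 82 = 46366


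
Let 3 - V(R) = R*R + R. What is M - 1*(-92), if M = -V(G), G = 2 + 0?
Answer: 95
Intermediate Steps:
G = 2
V(R) = 3 - R - R² (V(R) = 3 - (R*R + R) = 3 - (R² + R) = 3 - (R + R²) = 3 + (-R - R²) = 3 - R - R²)
M = 3 (M = -(3 - 1*2 - 1*2²) = -(3 - 2 - 1*4) = -(3 - 2 - 4) = -1*(-3) = 3)
M - 1*(-92) = 3 - 1*(-92) = 3 + 92 = 95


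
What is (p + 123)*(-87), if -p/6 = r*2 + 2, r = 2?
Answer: -7569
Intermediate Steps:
p = -36 (p = -6*(2*2 + 2) = -6*(4 + 2) = -6*6 = -36)
(p + 123)*(-87) = (-36 + 123)*(-87) = 87*(-87) = -7569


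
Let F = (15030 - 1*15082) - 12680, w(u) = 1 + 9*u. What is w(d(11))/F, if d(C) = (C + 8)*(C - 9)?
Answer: -343/12732 ≈ -0.026940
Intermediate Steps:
d(C) = (-9 + C)*(8 + C) (d(C) = (8 + C)*(-9 + C) = (-9 + C)*(8 + C))
F = -12732 (F = (15030 - 15082) - 12680 = -52 - 12680 = -12732)
w(d(11))/F = (1 + 9*(-72 + 11² - 1*11))/(-12732) = (1 + 9*(-72 + 121 - 11))*(-1/12732) = (1 + 9*38)*(-1/12732) = (1 + 342)*(-1/12732) = 343*(-1/12732) = -343/12732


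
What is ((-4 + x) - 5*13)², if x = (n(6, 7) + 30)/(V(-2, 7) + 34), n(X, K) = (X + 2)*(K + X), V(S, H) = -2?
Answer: 1075369/256 ≈ 4200.7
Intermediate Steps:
n(X, K) = (2 + X)*(K + X)
x = 67/16 (x = ((6² + 2*7 + 2*6 + 7*6) + 30)/(-2 + 34) = ((36 + 14 + 12 + 42) + 30)/32 = (104 + 30)*(1/32) = 134*(1/32) = 67/16 ≈ 4.1875)
((-4 + x) - 5*13)² = ((-4 + 67/16) - 5*13)² = (3/16 - 65)² = (-1037/16)² = 1075369/256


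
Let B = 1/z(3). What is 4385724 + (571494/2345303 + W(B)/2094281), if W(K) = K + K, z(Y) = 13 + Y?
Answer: 10137159946089019063/2311399299832 ≈ 4.3857e+6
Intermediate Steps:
B = 1/16 (B = 1/(13 + 3) = 1/16 ≈ 0.062500)
W(K) = 2*K
4385724 + (571494/2345303 + W(B)/2094281) = 4385724 + (571494/2345303 + (2*(1/16))/2094281) = 4385724 + (571494*(1/2345303) + (⅛)*(1/2094281)) = 4385724 + (571494/2345303 + 1/16754248) = 4385724 + 563232620695/2311399299832 = 10137159946089019063/2311399299832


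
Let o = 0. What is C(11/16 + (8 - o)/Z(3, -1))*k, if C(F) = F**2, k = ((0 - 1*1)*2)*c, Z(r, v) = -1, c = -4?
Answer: 13689/32 ≈ 427.78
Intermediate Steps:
k = 8 (k = ((0 - 1*1)*2)*(-4) = ((0 - 1)*2)*(-4) = -1*2*(-4) = -2*(-4) = 8)
C(11/16 + (8 - o)/Z(3, -1))*k = (11/16 + (8 - 1*0)/(-1))**2*8 = (11*(1/16) + (8 + 0)*(-1))**2*8 = (11/16 + 8*(-1))**2*8 = (11/16 - 8)**2*8 = (-117/16)**2*8 = (13689/256)*8 = 13689/32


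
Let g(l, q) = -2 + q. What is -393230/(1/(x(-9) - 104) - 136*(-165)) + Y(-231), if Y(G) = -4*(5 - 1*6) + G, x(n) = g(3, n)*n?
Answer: -27435323/112199 ≈ -244.52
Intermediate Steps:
x(n) = n*(-2 + n) (x(n) = (-2 + n)*n = n*(-2 + n))
Y(G) = 4 + G (Y(G) = -4*(5 - 6) + G = -4*(-1) + G = 4 + G)
-393230/(1/(x(-9) - 104) - 136*(-165)) + Y(-231) = -393230/(1/(-9*(-2 - 9) - 104) - 136*(-165)) + (4 - 231) = -393230/(1/(-9*(-11) - 104) + 22440) - 227 = -393230/(1/(99 - 104) + 22440) - 227 = -393230/(1/(-5) + 22440) - 227 = -393230/(-1/5 + 22440) - 227 = -393230/112199/5 - 227 = -393230*5/112199 - 227 = -1966150/112199 - 227 = -27435323/112199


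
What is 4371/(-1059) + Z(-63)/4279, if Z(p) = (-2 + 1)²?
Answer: -6234150/1510487 ≈ -4.1272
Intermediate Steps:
Z(p) = 1 (Z(p) = (-1)² = 1)
4371/(-1059) + Z(-63)/4279 = 4371/(-1059) + 1/4279 = 4371*(-1/1059) + 1*(1/4279) = -1457/353 + 1/4279 = -6234150/1510487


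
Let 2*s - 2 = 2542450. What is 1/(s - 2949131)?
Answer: -1/1677905 ≈ -5.9598e-7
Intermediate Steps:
s = 1271226 (s = 1 + (½)*2542450 = 1 + 1271225 = 1271226)
1/(s - 2949131) = 1/(1271226 - 2949131) = 1/(-1677905) = -1/1677905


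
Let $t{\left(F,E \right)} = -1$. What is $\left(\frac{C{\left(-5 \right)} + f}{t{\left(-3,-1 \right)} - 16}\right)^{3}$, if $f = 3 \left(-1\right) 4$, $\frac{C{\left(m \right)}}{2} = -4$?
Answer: $\frac{8000}{4913} \approx 1.6283$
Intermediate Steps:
$C{\left(m \right)} = -8$ ($C{\left(m \right)} = 2 \left(-4\right) = -8$)
$f = -12$ ($f = \left(-3\right) 4 = -12$)
$\left(\frac{C{\left(-5 \right)} + f}{t{\left(-3,-1 \right)} - 16}\right)^{3} = \left(\frac{-8 - 12}{-1 - 16}\right)^{3} = \left(- \frac{20}{-17}\right)^{3} = \left(\left(-20\right) \left(- \frac{1}{17}\right)\right)^{3} = \left(\frac{20}{17}\right)^{3} = \frac{8000}{4913}$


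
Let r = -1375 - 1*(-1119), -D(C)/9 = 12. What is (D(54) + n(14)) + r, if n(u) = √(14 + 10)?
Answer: -364 + 2*√6 ≈ -359.10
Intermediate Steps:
n(u) = 2*√6 (n(u) = √24 = 2*√6)
D(C) = -108 (D(C) = -9*12 = -108)
r = -256 (r = -1375 + 1119 = -256)
(D(54) + n(14)) + r = (-108 + 2*√6) - 256 = -364 + 2*√6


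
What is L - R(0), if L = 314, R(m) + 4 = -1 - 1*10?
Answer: 329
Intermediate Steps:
R(m) = -15 (R(m) = -4 + (-1 - 1*10) = -4 + (-1 - 10) = -4 - 11 = -15)
L - R(0) = 314 - 1*(-15) = 314 + 15 = 329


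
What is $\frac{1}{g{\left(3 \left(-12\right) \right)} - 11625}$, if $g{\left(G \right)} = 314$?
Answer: $- \frac{1}{11311} \approx -8.841 \cdot 10^{-5}$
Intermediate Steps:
$\frac{1}{g{\left(3 \left(-12\right) \right)} - 11625} = \frac{1}{314 - 11625} = \frac{1}{-11311} = - \frac{1}{11311}$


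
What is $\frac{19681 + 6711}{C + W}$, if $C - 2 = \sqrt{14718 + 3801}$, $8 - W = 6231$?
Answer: $- \frac{82092316}{19341161} - \frac{13196 \sqrt{18519}}{19341161} \approx -4.3373$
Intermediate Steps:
$W = -6223$ ($W = 8 - 6231 = -6223$)
$C = 2 + \sqrt{18519}$ ($C = 2 + \sqrt{14718 + 3801} = 2 + \sqrt{18519} \approx 138.08$)
$\frac{19681 + 6711}{C + W} = \frac{19681 + 6711}{\left(2 + \sqrt{18519}\right) - 6223} = \frac{26392}{-6221 + \sqrt{18519}}$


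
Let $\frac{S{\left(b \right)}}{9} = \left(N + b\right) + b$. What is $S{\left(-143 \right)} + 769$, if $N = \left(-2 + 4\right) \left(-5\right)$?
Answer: $-1895$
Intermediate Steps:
$N = -10$ ($N = 2 \left(-5\right) = -10$)
$S{\left(b \right)} = -90 + 18 b$ ($S{\left(b \right)} = 9 \left(\left(-10 + b\right) + b\right) = 9 \left(-10 + 2 b\right) = -90 + 18 b$)
$S{\left(-143 \right)} + 769 = \left(-90 + 18 \left(-143\right)\right) + 769 = \left(-90 - 2574\right) + 769 = -2664 + 769 = -1895$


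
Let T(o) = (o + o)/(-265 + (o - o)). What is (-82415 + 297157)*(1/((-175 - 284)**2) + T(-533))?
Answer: 48228092122562/55830465 ≈ 8.6383e+5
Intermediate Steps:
T(o) = -2*o/265 (T(o) = (2*o)/(-265 + 0) = (2*o)/(-265) = (2*o)*(-1/265) = -2*o/265)
(-82415 + 297157)*(1/((-175 - 284)**2) + T(-533)) = (-82415 + 297157)*(1/((-175 - 284)**2) - 2/265*(-533)) = 214742*(1/((-459)**2) + 1066/265) = 214742*(1/210681 + 1066/265) = 214742*(224586211/55830465) = 48228092122562/55830465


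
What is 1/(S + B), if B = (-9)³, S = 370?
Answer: -1/359 ≈ -0.0027855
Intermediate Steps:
B = -729
1/(S + B) = 1/(370 - 729) = 1/(-359) = -1/359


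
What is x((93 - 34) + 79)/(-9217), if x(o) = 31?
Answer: -31/9217 ≈ -0.0033633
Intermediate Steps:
x((93 - 34) + 79)/(-9217) = 31/(-9217) = 31*(-1/9217) = -31/9217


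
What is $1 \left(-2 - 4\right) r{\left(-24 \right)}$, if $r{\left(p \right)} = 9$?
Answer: $-54$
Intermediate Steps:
$1 \left(-2 - 4\right) r{\left(-24 \right)} = 1 \left(-2 - 4\right) 9 = 1 \left(-6\right) 9 = \left(-6\right) 9 = -54$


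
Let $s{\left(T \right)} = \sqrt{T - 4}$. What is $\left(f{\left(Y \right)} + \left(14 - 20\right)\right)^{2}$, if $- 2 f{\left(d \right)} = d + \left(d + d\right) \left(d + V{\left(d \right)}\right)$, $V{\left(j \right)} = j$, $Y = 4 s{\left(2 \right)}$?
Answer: $3356 - 232 i \sqrt{2} \approx 3356.0 - 328.1 i$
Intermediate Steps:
$s{\left(T \right)} = \sqrt{-4 + T}$
$Y = 4 i \sqrt{2}$ ($Y = 4 \sqrt{-4 + 2} = 4 \sqrt{-2} = 4 i \sqrt{2} \approx 5.6569 i$)
$f{\left(d \right)} = - 2 d^{2} - \frac{d}{2}$ ($f{\left(d \right)} = - \frac{d + \left(d + d\right) \left(d + d\right)}{2} = - \frac{d + 2 d 2 d}{2} = - \frac{d + 4 d^{2}}{2} = - 2 d^{2} - \frac{d}{2}$)
$\left(f{\left(Y \right)} + \left(14 - 20\right)\right)^{2} = \left(- \frac{4 i \sqrt{2} \left(1 + 4 \cdot 4 i \sqrt{2}\right)}{2} + \left(14 - 20\right)\right)^{2} = \left(- \frac{4 i \sqrt{2} \left(1 + 16 i \sqrt{2}\right)}{2} + \left(14 - 20\right)\right)^{2} = \left(- 2 i \sqrt{2} \left(1 + 16 i \sqrt{2}\right) - 6\right)^{2} = \left(-6 - 2 i \sqrt{2} \left(1 + 16 i \sqrt{2}\right)\right)^{2}$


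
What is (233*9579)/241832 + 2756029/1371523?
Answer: 3727607789489/331678150136 ≈ 11.239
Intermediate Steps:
(233*9579)/241832 + 2756029/1371523 = 2231907*(1/241832) + 2756029*(1/1371523) = 2231907/241832 + 2756029/1371523 = 3727607789489/331678150136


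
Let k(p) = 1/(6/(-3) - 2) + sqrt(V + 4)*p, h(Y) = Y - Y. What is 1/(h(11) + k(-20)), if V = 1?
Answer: 4/31999 - 320*sqrt(5)/31999 ≈ -0.022236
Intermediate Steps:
h(Y) = 0
k(p) = -1/4 + p*sqrt(5) (k(p) = 1/(6/(-3) - 2) + sqrt(1 + 4)*p = 1/(6*(-1/3) - 2) + sqrt(5)*p = 1/(-2 - 2) + p*sqrt(5) = 1/(-4) + p*sqrt(5) = -1/4 + p*sqrt(5))
1/(h(11) + k(-20)) = 1/(0 + (-1/4 - 20*sqrt(5))) = 1/(-1/4 - 20*sqrt(5))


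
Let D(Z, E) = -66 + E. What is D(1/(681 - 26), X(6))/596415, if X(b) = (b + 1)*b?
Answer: -8/198805 ≈ -4.0240e-5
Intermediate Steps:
X(b) = b*(1 + b) (X(b) = (1 + b)*b = b*(1 + b))
D(1/(681 - 26), X(6))/596415 = (-66 + 6*(1 + 6))/596415 = (-66 + 6*7)*(1/596415) = (-66 + 42)*(1/596415) = -24*1/596415 = -8/198805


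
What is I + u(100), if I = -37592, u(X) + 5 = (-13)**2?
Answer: -37428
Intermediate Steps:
u(X) = 164 (u(X) = -5 + (-13)**2 = -5 + 169 = 164)
I + u(100) = -37592 + 164 = -37428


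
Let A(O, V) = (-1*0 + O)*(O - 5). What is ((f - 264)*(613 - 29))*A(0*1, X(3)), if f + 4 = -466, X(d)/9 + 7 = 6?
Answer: 0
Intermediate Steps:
X(d) = -9 (X(d) = -63 + 9*6 = -63 + 54 = -9)
f = -470 (f = -4 - 466 = -470)
A(O, V) = O*(-5 + O) (A(O, V) = (0 + O)*(-5 + O) = O*(-5 + O))
((f - 264)*(613 - 29))*A(0*1, X(3)) = ((-470 - 264)*(613 - 29))*((0*1)*(-5 + 0*1)) = (-734*584)*(0*(-5 + 0)) = -0*(-5) = -428656*0 = 0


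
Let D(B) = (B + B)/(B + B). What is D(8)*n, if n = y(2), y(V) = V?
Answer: 2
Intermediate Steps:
D(B) = 1 (D(B) = (2*B)/((2*B)) = (2*B)*(1/(2*B)) = 1)
n = 2
D(8)*n = 1*2 = 2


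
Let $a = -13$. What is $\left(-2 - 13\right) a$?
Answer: $195$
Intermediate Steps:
$\left(-2 - 13\right) a = \left(-2 - 13\right) \left(-13\right) = \left(-15\right) \left(-13\right) = 195$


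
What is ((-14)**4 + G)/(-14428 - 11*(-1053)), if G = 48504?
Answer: -17384/569 ≈ -30.552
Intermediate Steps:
((-14)**4 + G)/(-14428 - 11*(-1053)) = ((-14)**4 + 48504)/(-14428 - 11*(-1053)) = (38416 + 48504)/(-14428 + 11583) = 86920/(-2845) = 86920*(-1/2845) = -17384/569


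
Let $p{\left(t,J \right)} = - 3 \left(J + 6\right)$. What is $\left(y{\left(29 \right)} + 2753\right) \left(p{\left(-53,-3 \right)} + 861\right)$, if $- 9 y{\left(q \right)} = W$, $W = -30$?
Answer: $2348396$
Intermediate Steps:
$y{\left(q \right)} = \frac{10}{3}$ ($y{\left(q \right)} = \left(- \frac{1}{9}\right) \left(-30\right) = \frac{10}{3}$)
$p{\left(t,J \right)} = -18 - 3 J$ ($p{\left(t,J \right)} = - 3 \left(6 + J\right) = -18 - 3 J$)
$\left(y{\left(29 \right)} + 2753\right) \left(p{\left(-53,-3 \right)} + 861\right) = \left(\frac{10}{3} + 2753\right) \left(\left(-18 - -9\right) + 861\right) = \frac{8269 \left(\left(-18 + 9\right) + 861\right)}{3} = \frac{8269 \left(-9 + 861\right)}{3} = \frac{8269}{3} \cdot 852 = 2348396$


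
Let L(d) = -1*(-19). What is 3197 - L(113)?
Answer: 3178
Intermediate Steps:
L(d) = 19
3197 - L(113) = 3197 - 1*19 = 3197 - 19 = 3178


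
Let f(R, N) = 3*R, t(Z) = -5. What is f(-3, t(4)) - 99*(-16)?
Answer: 1575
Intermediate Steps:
f(-3, t(4)) - 99*(-16) = 3*(-3) - 99*(-16) = -9 + 1584 = 1575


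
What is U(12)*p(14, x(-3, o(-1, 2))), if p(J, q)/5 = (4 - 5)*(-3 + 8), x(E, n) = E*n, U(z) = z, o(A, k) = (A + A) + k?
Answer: -300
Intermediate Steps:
o(A, k) = k + 2*A (o(A, k) = 2*A + k = k + 2*A)
p(J, q) = -25 (p(J, q) = 5*((4 - 5)*(-3 + 8)) = 5*(-1*5) = 5*(-5) = -25)
U(12)*p(14, x(-3, o(-1, 2))) = 12*(-25) = -300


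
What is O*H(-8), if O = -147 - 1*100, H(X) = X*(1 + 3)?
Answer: 7904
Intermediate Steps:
H(X) = 4*X (H(X) = X*4 = 4*X)
O = -247 (O = -147 - 100 = -247)
O*H(-8) = -988*(-8) = -247*(-32) = 7904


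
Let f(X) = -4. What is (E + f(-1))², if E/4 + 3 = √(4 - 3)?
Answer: 144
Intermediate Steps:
E = -8 (E = -12 + 4*√(4 - 3) = -12 + 4*√1 = -12 + 4*1 = -12 + 4 = -8)
(E + f(-1))² = (-8 - 4)² = (-12)² = 144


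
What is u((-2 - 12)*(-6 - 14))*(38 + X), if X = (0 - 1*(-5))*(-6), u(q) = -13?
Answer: -104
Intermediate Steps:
X = -30 (X = (0 + 5)*(-6) = 5*(-6) = -30)
u((-2 - 12)*(-6 - 14))*(38 + X) = -13*(38 - 30) = -13*8 = -104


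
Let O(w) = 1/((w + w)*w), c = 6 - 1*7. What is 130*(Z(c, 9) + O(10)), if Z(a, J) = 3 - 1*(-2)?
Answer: 13013/20 ≈ 650.65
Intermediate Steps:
c = -1 (c = 6 - 7 = -1)
Z(a, J) = 5 (Z(a, J) = 3 + 2 = 5)
O(w) = 1/(2*w²) (O(w) = 1/(((2*w))*w) = (1/(2*w))/w = 1/(2*w²))
130*(Z(c, 9) + O(10)) = 130*(5 + (½)/10²) = 130*(5 + (½)*(1/100)) = 130*(5 + 1/200) = 130*(1001/200) = 13013/20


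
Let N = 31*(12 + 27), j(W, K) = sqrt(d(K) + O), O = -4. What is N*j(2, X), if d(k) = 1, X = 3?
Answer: 1209*I*sqrt(3) ≈ 2094.1*I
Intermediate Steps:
j(W, K) = I*sqrt(3) (j(W, K) = sqrt(1 - 4) = sqrt(-3) = I*sqrt(3))
N = 1209 (N = 31*39 = 1209)
N*j(2, X) = 1209*(I*sqrt(3)) = 1209*I*sqrt(3)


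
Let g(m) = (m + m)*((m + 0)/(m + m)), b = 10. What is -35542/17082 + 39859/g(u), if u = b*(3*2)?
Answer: 8701781/13140 ≈ 662.24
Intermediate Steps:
u = 60 (u = 10*(3*2) = 10*6 = 60)
g(m) = m (g(m) = (2*m)*(m/((2*m))) = (2*m)*(m*(1/(2*m))) = (2*m)*(1/2) = m)
-35542/17082 + 39859/g(u) = -35542/17082 + 39859/60 = -35542*1/17082 + 39859*(1/60) = -1367/657 + 39859/60 = 8701781/13140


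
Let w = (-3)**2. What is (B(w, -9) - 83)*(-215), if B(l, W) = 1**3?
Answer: 17630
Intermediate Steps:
w = 9
B(l, W) = 1
(B(w, -9) - 83)*(-215) = (1 - 83)*(-215) = -82*(-215) = 17630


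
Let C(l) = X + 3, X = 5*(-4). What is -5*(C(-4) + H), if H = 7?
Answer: 50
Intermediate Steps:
X = -20
C(l) = -17 (C(l) = -20 + 3 = -17)
-5*(C(-4) + H) = -5*(-17 + 7) = -5*(-10) = 50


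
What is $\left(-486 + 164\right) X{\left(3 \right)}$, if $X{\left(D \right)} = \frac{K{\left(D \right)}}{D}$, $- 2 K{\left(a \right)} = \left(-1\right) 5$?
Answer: $- \frac{805}{3} \approx -268.33$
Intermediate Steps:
$K{\left(a \right)} = \frac{5}{2}$ ($K{\left(a \right)} = - \frac{\left(-1\right) 5}{2} = \left(- \frac{1}{2}\right) \left(-5\right) = \frac{5}{2}$)
$X{\left(D \right)} = \frac{5}{2 D}$
$\left(-486 + 164\right) X{\left(3 \right)} = \left(-486 + 164\right) \frac{5}{2 \cdot 3} = - 322 \cdot \frac{5}{2} \cdot \frac{1}{3} = \left(-322\right) \frac{5}{6} = - \frac{805}{3}$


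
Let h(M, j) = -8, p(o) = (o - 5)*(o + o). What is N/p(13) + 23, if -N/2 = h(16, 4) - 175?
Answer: 2575/104 ≈ 24.760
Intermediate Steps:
p(o) = 2*o*(-5 + o) (p(o) = (-5 + o)*(2*o) = 2*o*(-5 + o))
N = 366 (N = -2*(-8 - 175) = -2*(-183) = 366)
N/p(13) + 23 = 366/((2*13*(-5 + 13))) + 23 = 366/((2*13*8)) + 23 = 366/208 + 23 = 366*(1/208) + 23 = 183/104 + 23 = 2575/104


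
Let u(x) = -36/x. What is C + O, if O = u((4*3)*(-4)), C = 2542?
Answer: 10171/4 ≈ 2542.8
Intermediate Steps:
O = ¾ (O = -36/((4*3)*(-4)) = -36/(12*(-4)) = -36/(-48) = -36*(-1/48) = ¾ ≈ 0.75000)
C + O = 2542 + ¾ = 10171/4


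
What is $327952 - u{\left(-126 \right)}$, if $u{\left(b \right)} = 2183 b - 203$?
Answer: $603213$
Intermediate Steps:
$u{\left(b \right)} = -203 + 2183 b$
$327952 - u{\left(-126 \right)} = 327952 - \left(-203 + 2183 \left(-126\right)\right) = 327952 - \left(-203 - 275058\right) = 327952 - -275261 = 327952 + 275261 = 603213$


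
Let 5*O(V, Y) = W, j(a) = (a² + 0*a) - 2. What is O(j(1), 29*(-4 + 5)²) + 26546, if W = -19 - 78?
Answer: 132633/5 ≈ 26527.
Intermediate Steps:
j(a) = -2 + a² (j(a) = (a² + 0) - 2 = a² - 2 = -2 + a²)
W = -97
O(V, Y) = -97/5 (O(V, Y) = (⅕)*(-97) = -97/5)
O(j(1), 29*(-4 + 5)²) + 26546 = -97/5 + 26546 = 132633/5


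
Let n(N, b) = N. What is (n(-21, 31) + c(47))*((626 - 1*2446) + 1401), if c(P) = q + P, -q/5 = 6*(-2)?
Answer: -36034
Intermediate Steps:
q = 60 (q = -30*(-2) = -5*(-12) = 60)
c(P) = 60 + P
(n(-21, 31) + c(47))*((626 - 1*2446) + 1401) = (-21 + (60 + 47))*((626 - 1*2446) + 1401) = (-21 + 107)*((626 - 2446) + 1401) = 86*(-1820 + 1401) = 86*(-419) = -36034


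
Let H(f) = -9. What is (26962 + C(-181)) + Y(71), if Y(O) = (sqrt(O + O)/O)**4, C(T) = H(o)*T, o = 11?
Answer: 144127235/5041 ≈ 28591.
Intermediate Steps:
C(T) = -9*T
Y(O) = 4/O**2 (Y(O) = (sqrt(2*O)/O)**4 = ((sqrt(2)*sqrt(O))/O)**4 = (sqrt(2)/sqrt(O))**4 = 4/O**2)
(26962 + C(-181)) + Y(71) = (26962 - 9*(-181)) + 4/71**2 = (26962 + 1629) + 4*(1/5041) = 28591 + 4/5041 = 144127235/5041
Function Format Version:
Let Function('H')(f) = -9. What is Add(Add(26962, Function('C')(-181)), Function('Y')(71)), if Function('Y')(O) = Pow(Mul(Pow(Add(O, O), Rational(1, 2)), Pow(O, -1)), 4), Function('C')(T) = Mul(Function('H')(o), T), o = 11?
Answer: Rational(144127235, 5041) ≈ 28591.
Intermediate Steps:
Function('C')(T) = Mul(-9, T)
Function('Y')(O) = Mul(4, Pow(O, -2)) (Function('Y')(O) = Pow(Mul(Pow(Mul(2, O), Rational(1, 2)), Pow(O, -1)), 4) = Pow(Mul(Mul(Pow(2, Rational(1, 2)), Pow(O, Rational(1, 2))), Pow(O, -1)), 4) = Pow(Mul(Pow(2, Rational(1, 2)), Pow(O, Rational(-1, 2))), 4) = Mul(4, Pow(O, -2)))
Add(Add(26962, Function('C')(-181)), Function('Y')(71)) = Add(Add(26962, Mul(-9, -181)), Mul(4, Pow(71, -2))) = Add(Add(26962, 1629), Mul(4, Rational(1, 5041))) = Add(28591, Rational(4, 5041)) = Rational(144127235, 5041)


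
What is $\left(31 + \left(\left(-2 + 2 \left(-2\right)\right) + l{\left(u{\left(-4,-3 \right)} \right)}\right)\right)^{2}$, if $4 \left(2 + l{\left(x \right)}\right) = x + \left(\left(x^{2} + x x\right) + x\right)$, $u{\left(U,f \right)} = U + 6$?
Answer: $676$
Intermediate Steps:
$u{\left(U,f \right)} = 6 + U$
$l{\left(x \right)} = -2 + \frac{x}{2} + \frac{x^{2}}{2}$ ($l{\left(x \right)} = -2 + \frac{x + \left(\left(x^{2} + x x\right) + x\right)}{4} = -2 + \frac{x + \left(\left(x^{2} + x^{2}\right) + x\right)}{4} = -2 + \frac{x + \left(2 x^{2} + x\right)}{4} = -2 + \frac{x + \left(x + 2 x^{2}\right)}{4} = -2 + \frac{2 x + 2 x^{2}}{4} = -2 + \left(\frac{x}{2} + \frac{x^{2}}{2}\right) = -2 + \frac{x}{2} + \frac{x^{2}}{2}$)
$\left(31 + \left(\left(-2 + 2 \left(-2\right)\right) + l{\left(u{\left(-4,-3 \right)} \right)}\right)\right)^{2} = \left(31 + \left(\left(-2 + 2 \left(-2\right)\right) + \left(-2 + \frac{6 - 4}{2} + \frac{\left(6 - 4\right)^{2}}{2}\right)\right)\right)^{2} = \left(31 + \left(\left(-2 - 4\right) + \left(-2 + \frac{1}{2} \cdot 2 + \frac{2^{2}}{2}\right)\right)\right)^{2} = \left(31 + \left(-6 + \left(-2 + 1 + \frac{1}{2} \cdot 4\right)\right)\right)^{2} = \left(31 + \left(-6 + \left(-2 + 1 + 2\right)\right)\right)^{2} = \left(31 + \left(-6 + 1\right)\right)^{2} = \left(31 - 5\right)^{2} = 26^{2} = 676$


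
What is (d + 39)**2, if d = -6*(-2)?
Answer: 2601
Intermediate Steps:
d = 12
(d + 39)**2 = (12 + 39)**2 = 51**2 = 2601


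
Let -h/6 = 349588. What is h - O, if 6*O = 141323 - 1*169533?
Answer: -6278479/3 ≈ -2.0928e+6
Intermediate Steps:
h = -2097528 (h = -6*349588 = -2097528)
O = -14105/3 (O = (141323 - 1*169533)/6 = (141323 - 169533)/6 = (1/6)*(-28210) = -14105/3 ≈ -4701.7)
h - O = -2097528 - 1*(-14105/3) = -2097528 + 14105/3 = -6278479/3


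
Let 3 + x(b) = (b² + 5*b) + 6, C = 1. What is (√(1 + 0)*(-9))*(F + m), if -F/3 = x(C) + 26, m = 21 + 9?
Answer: 675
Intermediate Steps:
x(b) = 3 + b² + 5*b (x(b) = -3 + ((b² + 5*b) + 6) = -3 + (6 + b² + 5*b) = 3 + b² + 5*b)
m = 30
F = -105 (F = -3*((3 + 1² + 5*1) + 26) = -3*((3 + 1 + 5) + 26) = -3*(9 + 26) = -3*35 = -105)
(√(1 + 0)*(-9))*(F + m) = (√(1 + 0)*(-9))*(-105 + 30) = (√1*(-9))*(-75) = (1*(-9))*(-75) = -9*(-75) = 675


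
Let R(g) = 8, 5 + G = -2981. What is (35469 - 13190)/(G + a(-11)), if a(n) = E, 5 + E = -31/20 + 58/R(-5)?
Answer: -222790/29853 ≈ -7.4629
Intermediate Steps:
G = -2986 (G = -5 - 2981 = -2986)
E = 7/10 (E = -5 + (-31/20 + 58/8) = -5 + (-31*1/20 + 58*(⅛)) = -5 + (-31/20 + 29/4) = -5 + 57/10 = 7/10 ≈ 0.70000)
a(n) = 7/10
(35469 - 13190)/(G + a(-11)) = (35469 - 13190)/(-2986 + 7/10) = 22279/(-29853/10) = 22279*(-10/29853) = -222790/29853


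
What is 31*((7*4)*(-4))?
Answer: -3472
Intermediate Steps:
31*((7*4)*(-4)) = 31*(28*(-4)) = 31*(-112) = -3472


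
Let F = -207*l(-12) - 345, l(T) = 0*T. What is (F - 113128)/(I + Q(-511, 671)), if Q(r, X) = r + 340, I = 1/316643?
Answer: 35930431139/54145952 ≈ 663.58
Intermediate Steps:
I = 1/316643 ≈ 3.1581e-6
Q(r, X) = 340 + r
l(T) = 0
F = -345 (F = -207*0 - 345 = 0 - 345 = -345)
(F - 113128)/(I + Q(-511, 671)) = (-345 - 113128)/(1/316643 + (340 - 511)) = -113473/(1/316643 - 171) = -113473/(-54145952/316643) = -113473*(-316643/54145952) = 35930431139/54145952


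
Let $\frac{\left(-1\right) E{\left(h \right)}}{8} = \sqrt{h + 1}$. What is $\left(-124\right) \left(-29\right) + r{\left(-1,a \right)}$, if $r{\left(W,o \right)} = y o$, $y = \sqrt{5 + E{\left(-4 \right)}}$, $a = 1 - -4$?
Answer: $3596 + 5 \sqrt{5 - 8 i \sqrt{3}} \approx 3611.7 - 11.029 i$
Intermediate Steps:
$a = 5$ ($a = 1 + 4 = 5$)
$E{\left(h \right)} = - 8 \sqrt{1 + h}$ ($E{\left(h \right)} = - 8 \sqrt{h + 1} = - 8 \sqrt{1 + h}$)
$y = \sqrt{5 - 8 i \sqrt{3}}$ ($y = \sqrt{5 - 8 \sqrt{1 - 4}} = \sqrt{5 - 8 \sqrt{-3}} = \sqrt{5 - 8 i \sqrt{3}} \approx 3.1409 - 2.2058 i$)
$r{\left(W,o \right)} = o \sqrt{5 - 8 i \sqrt{3}}$ ($r{\left(W,o \right)} = \sqrt{5 - 8 i \sqrt{3}} o = o \sqrt{5 - 8 i \sqrt{3}}$)
$\left(-124\right) \left(-29\right) + r{\left(-1,a \right)} = \left(-124\right) \left(-29\right) + 5 \sqrt{5 - 8 i \sqrt{3}} = 3596 + 5 \sqrt{5 - 8 i \sqrt{3}}$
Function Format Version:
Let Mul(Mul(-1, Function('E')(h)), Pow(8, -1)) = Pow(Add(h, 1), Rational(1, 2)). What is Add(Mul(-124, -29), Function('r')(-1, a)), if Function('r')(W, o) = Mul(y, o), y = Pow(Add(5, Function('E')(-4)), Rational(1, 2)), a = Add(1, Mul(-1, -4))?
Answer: Add(3596, Mul(5, Pow(Add(5, Mul(-8, I, Pow(3, Rational(1, 2)))), Rational(1, 2)))) ≈ Add(3611.7, Mul(-11.029, I))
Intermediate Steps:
a = 5 (a = Add(1, 4) = 5)
Function('E')(h) = Mul(-8, Pow(Add(1, h), Rational(1, 2))) (Function('E')(h) = Mul(-8, Pow(Add(h, 1), Rational(1, 2))) = Mul(-8, Pow(Add(1, h), Rational(1, 2))))
y = Pow(Add(5, Mul(-8, I, Pow(3, Rational(1, 2)))), Rational(1, 2)) (y = Pow(Add(5, Mul(-8, Pow(Add(1, -4), Rational(1, 2)))), Rational(1, 2)) = Pow(Add(5, Mul(-8, Pow(-3, Rational(1, 2)))), Rational(1, 2)) = Pow(Add(5, Mul(-8, Mul(I, Pow(3, Rational(1, 2))))), Rational(1, 2)) = Pow(Add(5, Mul(-8, I, Pow(3, Rational(1, 2)))), Rational(1, 2)) ≈ Add(3.1409, Mul(-2.2058, I)))
Function('r')(W, o) = Mul(o, Pow(Add(5, Mul(-8, I, Pow(3, Rational(1, 2)))), Rational(1, 2))) (Function('r')(W, o) = Mul(Pow(Add(5, Mul(-8, I, Pow(3, Rational(1, 2)))), Rational(1, 2)), o) = Mul(o, Pow(Add(5, Mul(-8, I, Pow(3, Rational(1, 2)))), Rational(1, 2))))
Add(Mul(-124, -29), Function('r')(-1, a)) = Add(Mul(-124, -29), Mul(5, Pow(Add(5, Mul(-8, I, Pow(3, Rational(1, 2)))), Rational(1, 2)))) = Add(3596, Mul(5, Pow(Add(5, Mul(-8, I, Pow(3, Rational(1, 2)))), Rational(1, 2))))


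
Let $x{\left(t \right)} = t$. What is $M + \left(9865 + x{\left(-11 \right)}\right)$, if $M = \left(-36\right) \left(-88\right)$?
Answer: $13022$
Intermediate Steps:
$M = 3168$
$M + \left(9865 + x{\left(-11 \right)}\right) = 3168 + \left(9865 - 11\right) = 3168 + 9854 = 13022$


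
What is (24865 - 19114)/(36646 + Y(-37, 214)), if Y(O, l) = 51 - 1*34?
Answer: 1917/12221 ≈ 0.15686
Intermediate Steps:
Y(O, l) = 17 (Y(O, l) = 51 - 34 = 17)
(24865 - 19114)/(36646 + Y(-37, 214)) = (24865 - 19114)/(36646 + 17) = 5751/36663 = 5751*(1/36663) = 1917/12221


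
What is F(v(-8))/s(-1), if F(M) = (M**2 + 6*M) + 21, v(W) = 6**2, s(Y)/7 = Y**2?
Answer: 219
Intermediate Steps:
s(Y) = 7*Y**2
v(W) = 36
F(M) = 21 + M**2 + 6*M
F(v(-8))/s(-1) = (21 + 36**2 + 6*36)/((7*(-1)**2)) = (21 + 1296 + 216)/((7*1)) = 1533/7 = 1533*(1/7) = 219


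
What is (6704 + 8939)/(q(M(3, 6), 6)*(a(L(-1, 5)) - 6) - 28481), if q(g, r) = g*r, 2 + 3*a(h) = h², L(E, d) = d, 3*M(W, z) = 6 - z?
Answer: -15643/28481 ≈ -0.54924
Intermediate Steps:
M(W, z) = 2 - z/3 (M(W, z) = (6 - z)/3 = 2 - z/3)
a(h) = -⅔ + h²/3
(6704 + 8939)/(q(M(3, 6), 6)*(a(L(-1, 5)) - 6) - 28481) = (6704 + 8939)/(((2 - ⅓*6)*6)*((-⅔ + (⅓)*5²) - 6) - 28481) = 15643/(((2 - 2)*6)*((-⅔ + (⅓)*25) - 6) - 28481) = 15643/((0*6)*((-⅔ + 25/3) - 6) - 28481) = 15643/(0*(23/3 - 6) - 28481) = 15643/(0*(5/3) - 28481) = 15643/(0 - 28481) = 15643/(-28481) = 15643*(-1/28481) = -15643/28481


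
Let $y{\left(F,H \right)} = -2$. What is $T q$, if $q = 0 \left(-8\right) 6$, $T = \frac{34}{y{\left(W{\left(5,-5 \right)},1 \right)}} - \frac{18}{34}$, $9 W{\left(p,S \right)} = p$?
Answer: $0$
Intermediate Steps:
$W{\left(p,S \right)} = \frac{p}{9}$
$T = - \frac{298}{17}$ ($T = \frac{34}{-2} - \frac{18}{34} = 34 \left(- \frac{1}{2}\right) - \frac{9}{17} = -17 - \frac{9}{17} = - \frac{298}{17} \approx -17.529$)
$q = 0$ ($q = 0 \cdot 6 = 0$)
$T q = \left(- \frac{298}{17}\right) 0 = 0$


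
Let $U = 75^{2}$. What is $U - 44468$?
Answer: $-38843$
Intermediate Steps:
$U = 5625$
$U - 44468 = 5625 - 44468 = -38843$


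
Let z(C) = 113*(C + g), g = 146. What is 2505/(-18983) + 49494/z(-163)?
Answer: -8357139/322711 ≈ -25.897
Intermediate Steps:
z(C) = 16498 + 113*C (z(C) = 113*(C + 146) = 113*(146 + C) = 16498 + 113*C)
2505/(-18983) + 49494/z(-163) = 2505/(-18983) + 49494/(16498 + 113*(-163)) = 2505*(-1/18983) + 49494/(16498 - 18419) = -2505/18983 + 49494/(-1921) = -2505/18983 + 49494*(-1/1921) = -2505/18983 - 438/17 = -8357139/322711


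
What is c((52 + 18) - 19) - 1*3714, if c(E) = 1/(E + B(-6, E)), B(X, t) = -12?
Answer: -144845/39 ≈ -3714.0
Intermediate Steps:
c(E) = 1/(-12 + E) (c(E) = 1/(E - 12) = 1/(-12 + E))
c((52 + 18) - 19) - 1*3714 = 1/(-12 + ((52 + 18) - 19)) - 1*3714 = 1/(-12 + (70 - 19)) - 3714 = 1/(-12 + 51) - 3714 = 1/39 - 3714 = -144845/39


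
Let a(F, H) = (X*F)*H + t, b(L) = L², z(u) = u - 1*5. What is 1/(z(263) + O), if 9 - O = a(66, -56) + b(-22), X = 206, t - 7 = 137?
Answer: 1/761015 ≈ 1.3140e-6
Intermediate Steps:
t = 144 (t = 7 + 137 = 144)
z(u) = -5 + u (z(u) = u - 5 = -5 + u)
a(F, H) = 144 + 206*F*H (a(F, H) = (206*F)*H + 144 = 206*F*H + 144 = 144 + 206*F*H)
O = 760757 (O = 9 - ((144 + 206*66*(-56)) + (-22)²) = 9 - ((144 - 761376) + 484) = 9 - (-761232 + 484) = 9 - 1*(-760748) = 9 + 760748 = 760757)
1/(z(263) + O) = 1/((-5 + 263) + 760757) = 1/(258 + 760757) = 1/761015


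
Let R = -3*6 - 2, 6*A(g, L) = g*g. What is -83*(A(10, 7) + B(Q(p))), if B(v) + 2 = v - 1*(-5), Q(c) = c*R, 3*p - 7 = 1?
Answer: 8383/3 ≈ 2794.3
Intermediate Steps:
p = 8/3 (p = 7/3 + (⅓)*1 = 7/3 + ⅓ = 8/3 ≈ 2.6667)
A(g, L) = g²/6 (A(g, L) = (g*g)/6 = g²/6)
R = -20 (R = -18 - 2 = -20)
Q(c) = -20*c (Q(c) = c*(-20) = -20*c)
B(v) = 3 + v (B(v) = -2 + (v - 1*(-5)) = -2 + (v + 5) = -2 + (5 + v) = 3 + v)
-83*(A(10, 7) + B(Q(p))) = -83*((⅙)*10² + (3 - 20*8/3)) = -83*((⅙)*100 + (3 - 160/3)) = -83*(50/3 - 151/3) = -83*(-101/3) = 8383/3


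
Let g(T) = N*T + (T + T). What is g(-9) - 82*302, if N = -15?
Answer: -24647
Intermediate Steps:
g(T) = -13*T (g(T) = -15*T + (T + T) = -15*T + 2*T = -13*T)
g(-9) - 82*302 = -13*(-9) - 82*302 = 117 - 24764 = -24647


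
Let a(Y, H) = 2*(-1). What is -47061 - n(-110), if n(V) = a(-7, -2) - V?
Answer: -47169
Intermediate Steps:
a(Y, H) = -2
n(V) = -2 - V
-47061 - n(-110) = -47061 - (-2 - 1*(-110)) = -47061 - (-2 + 110) = -47061 - 1*108 = -47061 - 108 = -47169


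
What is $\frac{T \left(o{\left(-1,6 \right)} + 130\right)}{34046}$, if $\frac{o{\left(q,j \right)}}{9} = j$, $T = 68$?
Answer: $\frac{6256}{17023} \approx 0.3675$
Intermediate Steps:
$o{\left(q,j \right)} = 9 j$
$\frac{T \left(o{\left(-1,6 \right)} + 130\right)}{34046} = \frac{68 \left(9 \cdot 6 + 130\right)}{34046} = 68 \left(54 + 130\right) \frac{1}{34046} = 68 \cdot 184 \cdot \frac{1}{34046} = 12512 \cdot \frac{1}{34046} = \frac{6256}{17023}$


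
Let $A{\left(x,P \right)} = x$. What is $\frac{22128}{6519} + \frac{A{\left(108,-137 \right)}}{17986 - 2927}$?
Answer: $\frac{111309868}{32723207} \approx 3.4016$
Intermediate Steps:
$\frac{22128}{6519} + \frac{A{\left(108,-137 \right)}}{17986 - 2927} = \frac{22128}{6519} + \frac{108}{17986 - 2927} = 22128 \cdot \frac{1}{6519} + \frac{108}{15059} = \frac{7376}{2173} + 108 \cdot \frac{1}{15059} = \frac{7376}{2173} + \frac{108}{15059} = \frac{111309868}{32723207}$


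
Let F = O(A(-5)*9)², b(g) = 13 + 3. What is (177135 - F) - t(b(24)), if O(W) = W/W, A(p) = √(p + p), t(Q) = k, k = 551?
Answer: 176583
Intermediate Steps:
b(g) = 16
t(Q) = 551
A(p) = √2*√p (A(p) = √(2*p) = √2*√p)
O(W) = 1
F = 1 (F = 1² = 1)
(177135 - F) - t(b(24)) = (177135 - 1*1) - 1*551 = (177135 - 1) - 551 = 177134 - 551 = 176583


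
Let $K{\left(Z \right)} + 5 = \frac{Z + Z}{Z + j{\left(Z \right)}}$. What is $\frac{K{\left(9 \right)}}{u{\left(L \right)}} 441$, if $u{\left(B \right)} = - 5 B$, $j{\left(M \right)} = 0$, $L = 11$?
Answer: $\frac{1323}{55} \approx 24.055$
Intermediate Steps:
$K{\left(Z \right)} = -3$ ($K{\left(Z \right)} = -5 + \frac{Z + Z}{Z + 0} = -5 + \frac{2 Z}{Z} = -5 + 2 = -3$)
$\frac{K{\left(9 \right)}}{u{\left(L \right)}} 441 = - \frac{3}{\left(-5\right) 11} \cdot 441 = - \frac{3}{-55} \cdot 441 = \left(-3\right) \left(- \frac{1}{55}\right) 441 = \frac{3}{55} \cdot 441 = \frac{1323}{55}$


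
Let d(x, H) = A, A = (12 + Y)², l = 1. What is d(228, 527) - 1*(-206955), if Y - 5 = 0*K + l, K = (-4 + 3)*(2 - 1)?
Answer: 207279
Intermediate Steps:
K = -1 (K = -1*1 = -1)
Y = 6 (Y = 5 + (0*(-1) + 1) = 5 + (0 + 1) = 5 + 1 = 6)
A = 324 (A = (12 + 6)² = 18² = 324)
d(x, H) = 324
d(228, 527) - 1*(-206955) = 324 - 1*(-206955) = 324 + 206955 = 207279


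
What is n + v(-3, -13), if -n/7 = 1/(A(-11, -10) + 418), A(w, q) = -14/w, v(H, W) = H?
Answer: -13913/4612 ≈ -3.0167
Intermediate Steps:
n = -77/4612 (n = -7/(-14/(-11) + 418) = -7/(-14*(-1/11) + 418) = -7/(14/11 + 418) = -7/4612/11 = -7*11/4612 = -77/4612 ≈ -0.016696)
n + v(-3, -13) = -77/4612 - 3 = -13913/4612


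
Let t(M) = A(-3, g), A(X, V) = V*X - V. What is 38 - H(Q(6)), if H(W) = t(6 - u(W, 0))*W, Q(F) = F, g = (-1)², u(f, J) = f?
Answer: 62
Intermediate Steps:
g = 1
A(X, V) = -V + V*X
t(M) = -4 (t(M) = 1*(-1 - 3) = 1*(-4) = -4)
H(W) = -4*W
38 - H(Q(6)) = 38 - (-4)*6 = 38 - 1*(-24) = 38 + 24 = 62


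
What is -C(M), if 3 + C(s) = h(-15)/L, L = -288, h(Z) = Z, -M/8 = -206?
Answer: 283/96 ≈ 2.9479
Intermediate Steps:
M = 1648 (M = -8*(-206) = 1648)
C(s) = -283/96 (C(s) = -3 - 15/(-288) = -3 - 15*(-1/288) = -3 + 5/96 = -283/96)
-C(M) = -1*(-283/96) = 283/96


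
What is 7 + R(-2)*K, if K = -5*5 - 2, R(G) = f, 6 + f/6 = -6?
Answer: 1951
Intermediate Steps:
f = -72 (f = -36 + 6*(-6) = -36 - 36 = -72)
R(G) = -72
K = -27 (K = -25 - 2 = -27)
7 + R(-2)*K = 7 - 72*(-27) = 7 + 1944 = 1951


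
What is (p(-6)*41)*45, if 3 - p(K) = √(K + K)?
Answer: 5535 - 3690*I*√3 ≈ 5535.0 - 6391.3*I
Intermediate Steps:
p(K) = 3 - √2*√K (p(K) = 3 - √(K + K) = 3 - √(2*K) = 3 - √2*√K)
(p(-6)*41)*45 = ((3 - √2*√(-6))*41)*45 = ((3 - √2*I*√6)*41)*45 = ((3 - 2*I*√3)*41)*45 = (123 - 82*I*√3)*45 = 5535 - 3690*I*√3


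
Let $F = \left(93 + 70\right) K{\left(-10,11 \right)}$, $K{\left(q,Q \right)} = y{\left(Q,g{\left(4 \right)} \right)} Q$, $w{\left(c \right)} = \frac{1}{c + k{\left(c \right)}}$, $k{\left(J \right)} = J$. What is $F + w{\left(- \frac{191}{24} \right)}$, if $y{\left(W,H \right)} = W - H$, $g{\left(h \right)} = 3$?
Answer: $\frac{2739692}{191} \approx 14344.0$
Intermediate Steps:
$w{\left(c \right)} = \frac{1}{2 c}$ ($w{\left(c \right)} = \frac{1}{c + c} = \frac{1}{2 c}$)
$K{\left(q,Q \right)} = Q \left(-3 + Q\right)$ ($K{\left(q,Q \right)} = \left(Q - 3\right) Q = \left(-3 + Q\right) Q = Q \left(-3 + Q\right)$)
$F = 14344$ ($F = \left(93 + 70\right) 11 \left(-3 + 11\right) = 163 \cdot 11 \cdot 8 = 163 \cdot 88 = 14344$)
$F + w{\left(- \frac{191}{24} \right)} = 14344 + \frac{1}{2 \left(- \frac{191}{24}\right)} = 14344 + \frac{1}{2} \left(- \frac{24}{191}\right) = 14344 - \frac{12}{191} = \frac{2739692}{191}$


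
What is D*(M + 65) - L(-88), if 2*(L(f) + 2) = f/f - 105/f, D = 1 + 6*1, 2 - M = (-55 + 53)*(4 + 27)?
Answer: 159087/176 ≈ 903.90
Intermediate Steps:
M = 64 (M = 2 - (-55 + 53)*(4 + 27) = 2 - (-2)*31 = 2 - 1*(-62) = 2 + 62 = 64)
D = 7 (D = 1 + 6 = 7)
L(f) = -3/2 - 105/(2*f) (L(f) = -2 + (f/f - 105/f)/2 = -2 + (1 - 105/f)/2 = -2 + (½ - 105/(2*f)) = -3/2 - 105/(2*f))
D*(M + 65) - L(-88) = 7*(64 + 65) - 3*(-35 - 1*(-88))/(2*(-88)) = 7*129 - 3*(-1)*(-35 + 88)/(2*88) = 903 - 3*(-1)*53/(2*88) = 903 - 1*(-159/176) = 903 + 159/176 = 159087/176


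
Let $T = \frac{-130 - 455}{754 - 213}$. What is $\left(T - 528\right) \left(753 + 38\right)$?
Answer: $- \frac{226410303}{541} \approx -4.185 \cdot 10^{5}$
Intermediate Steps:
$T = - \frac{585}{541} \approx -1.0813$
$\left(T - 528\right) \left(753 + 38\right) = \left(- \frac{585}{541} - 528\right) \left(753 + 38\right) = \left(- \frac{286233}{541}\right) 791 = - \frac{226410303}{541}$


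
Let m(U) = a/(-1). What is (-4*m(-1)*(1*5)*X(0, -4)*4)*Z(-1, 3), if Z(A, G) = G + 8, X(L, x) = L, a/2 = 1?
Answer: 0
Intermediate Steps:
a = 2 (a = 2*1 = 2)
Z(A, G) = 8 + G
m(U) = -2 (m(U) = 2/(-1) = 2*(-1) = -2)
(-4*m(-1)*(1*5)*X(0, -4)*4)*Z(-1, 3) = (-4*(-2*5)*0*4)*(8 + 3) = (-4*(-2*5)*0*4)*11 = (-(-40)*0*4)*11 = (-4*0*4)*11 = (0*4)*11 = 0*11 = 0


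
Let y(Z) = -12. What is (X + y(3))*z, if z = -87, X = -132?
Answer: 12528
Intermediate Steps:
(X + y(3))*z = (-132 - 12)*(-87) = -144*(-87) = 12528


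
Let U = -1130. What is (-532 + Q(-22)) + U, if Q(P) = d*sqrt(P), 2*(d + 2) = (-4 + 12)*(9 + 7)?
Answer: -1662 + 62*I*sqrt(22) ≈ -1662.0 + 290.81*I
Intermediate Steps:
d = 62 (d = -2 + ((-4 + 12)*(9 + 7))/2 = -2 + (8*16)/2 = -2 + (1/2)*128 = -2 + 64 = 62)
Q(P) = 62*sqrt(P)
(-532 + Q(-22)) + U = (-532 + 62*sqrt(-22)) - 1130 = (-532 + 62*(I*sqrt(22))) - 1130 = (-532 + 62*I*sqrt(22)) - 1130 = -1662 + 62*I*sqrt(22)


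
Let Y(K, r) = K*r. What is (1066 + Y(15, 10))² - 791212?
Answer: 687444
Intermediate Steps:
(1066 + Y(15, 10))² - 791212 = (1066 + 15*10)² - 791212 = (1066 + 150)² - 791212 = 1216² - 791212 = 1478656 - 791212 = 687444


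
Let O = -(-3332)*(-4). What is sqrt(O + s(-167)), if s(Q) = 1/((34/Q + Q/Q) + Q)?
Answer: I*sqrt(285217676085)/4626 ≈ 115.45*I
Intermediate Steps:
O = -13328 (O = -1*13328 = -13328)
s(Q) = 1/(1 + Q + 34/Q) (s(Q) = 1/((34/Q + 1) + Q) = 1/((1 + 34/Q) + Q) = 1/(1 + Q + 34/Q))
sqrt(O + s(-167)) = sqrt(-13328 - 167/(34 - 167 + (-167)**2)) = sqrt(-13328 - 167/(34 - 167 + 27889)) = sqrt(-13328 - 167/27756) = sqrt(-369932135/27756) = I*sqrt(285217676085)/4626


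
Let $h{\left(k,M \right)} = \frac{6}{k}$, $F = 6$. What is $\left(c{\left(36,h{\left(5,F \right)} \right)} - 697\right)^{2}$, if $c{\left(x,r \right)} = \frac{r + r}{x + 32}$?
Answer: $\frac{3509614564}{7225} \approx 4.8576 \cdot 10^{5}$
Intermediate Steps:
$c{\left(x,r \right)} = \frac{2 r}{32 + x}$
$\left(c{\left(36,h{\left(5,F \right)} \right)} - 697\right)^{2} = \left(\frac{2 \cdot \frac{6}{5}}{32 + 36} - 697\right)^{2} = \left(\frac{2 \cdot 6 \cdot \frac{1}{5}}{68} - 697\right)^{2} = \left(2 \cdot \frac{6}{5} \cdot \frac{1}{68} - 697\right)^{2} = \left(\frac{3}{85} - 697\right)^{2} = \left(- \frac{59242}{85}\right)^{2} = \frac{3509614564}{7225}$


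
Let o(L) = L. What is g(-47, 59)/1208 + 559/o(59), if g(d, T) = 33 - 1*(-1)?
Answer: 338639/35636 ≈ 9.5027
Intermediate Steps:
g(d, T) = 34 (g(d, T) = 33 + 1 = 34)
g(-47, 59)/1208 + 559/o(59) = 34/1208 + 559/59 = 34*(1/1208) + 559*(1/59) = 17/604 + 559/59 = 338639/35636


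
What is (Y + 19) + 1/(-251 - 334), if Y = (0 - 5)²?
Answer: 25739/585 ≈ 43.998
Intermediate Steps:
Y = 25 (Y = (-5)² = 25)
(Y + 19) + 1/(-251 - 334) = (25 + 19) + 1/(-251 - 334) = 44 + 1/(-585) = 44 - 1/585 = 25739/585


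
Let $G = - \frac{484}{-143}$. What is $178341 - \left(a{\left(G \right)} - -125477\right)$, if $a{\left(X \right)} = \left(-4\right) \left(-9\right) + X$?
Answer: $\frac{686720}{13} \approx 52825.0$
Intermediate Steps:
$G = \frac{44}{13}$ ($G = \left(-484\right) \left(- \frac{1}{143}\right) = \frac{44}{13} \approx 3.3846$)
$a{\left(X \right)} = 36 + X$
$178341 - \left(a{\left(G \right)} - -125477\right) = 178341 - \left(\left(36 + \frac{44}{13}\right) - -125477\right) = 178341 - \left(\frac{512}{13} + 125477\right) = 178341 - \frac{1631713}{13} = \frac{686720}{13}$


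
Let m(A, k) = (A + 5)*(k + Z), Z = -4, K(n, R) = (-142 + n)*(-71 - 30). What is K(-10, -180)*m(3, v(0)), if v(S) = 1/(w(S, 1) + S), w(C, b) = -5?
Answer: -2579136/5 ≈ -5.1583e+5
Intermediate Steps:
K(n, R) = 14342 - 101*n (K(n, R) = (-142 + n)*(-101) = 14342 - 101*n)
v(S) = 1/(-5 + S)
m(A, k) = (-4 + k)*(5 + A) (m(A, k) = (A + 5)*(k - 4) = (5 + A)*(-4 + k) = (-4 + k)*(5 + A))
K(-10, -180)*m(3, v(0)) = (14342 - 101*(-10))*(-20 - 4*3 + 5/(-5 + 0) + 3/(-5 + 0)) = (14342 + 1010)*(-20 - 12 + 5/(-5) + 3/(-5)) = 15352*(-20 - 12 + 5*(-1/5) + 3*(-1/5)) = 15352*(-20 - 12 - 1 - 3/5) = 15352*(-168/5) = -2579136/5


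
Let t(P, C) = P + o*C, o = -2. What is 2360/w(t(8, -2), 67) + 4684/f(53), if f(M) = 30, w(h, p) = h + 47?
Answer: 2942/15 ≈ 196.13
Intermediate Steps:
t(P, C) = P - 2*C
w(h, p) = 47 + h
2360/w(t(8, -2), 67) + 4684/f(53) = 2360/(47 + (8 - 2*(-2))) + 4684/30 = 2360/(47 + (8 + 4)) + 4684*(1/30) = 2360/(47 + 12) + 2342/15 = 2360/59 + 2342/15 = 2360*(1/59) + 2342/15 = 40 + 2342/15 = 2942/15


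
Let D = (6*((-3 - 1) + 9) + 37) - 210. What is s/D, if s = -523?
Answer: 523/143 ≈ 3.6573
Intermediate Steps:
D = -143 (D = (6*(-4 + 9) + 37) - 210 = (6*5 + 37) - 210 = (30 + 37) - 210 = 67 - 210 = -143)
s/D = -523/(-143) = -523*(-1/143) = 523/143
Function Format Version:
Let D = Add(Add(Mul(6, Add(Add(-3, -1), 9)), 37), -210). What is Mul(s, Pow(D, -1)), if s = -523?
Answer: Rational(523, 143) ≈ 3.6573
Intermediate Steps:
D = -143 (D = Add(Add(Mul(6, Add(-4, 9)), 37), -210) = Add(Add(Mul(6, 5), 37), -210) = Add(Add(30, 37), -210) = Add(67, -210) = -143)
Mul(s, Pow(D, -1)) = Mul(-523, Pow(-143, -1)) = Mul(-523, Rational(-1, 143)) = Rational(523, 143)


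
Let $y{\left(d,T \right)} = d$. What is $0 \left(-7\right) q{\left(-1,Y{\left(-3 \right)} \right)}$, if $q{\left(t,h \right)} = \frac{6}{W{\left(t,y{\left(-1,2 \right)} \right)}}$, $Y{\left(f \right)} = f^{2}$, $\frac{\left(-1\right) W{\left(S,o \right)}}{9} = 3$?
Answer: $0$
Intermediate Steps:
$W{\left(S,o \right)} = -27$ ($W{\left(S,o \right)} = \left(-9\right) 3 = -27$)
$q{\left(t,h \right)} = - \frac{2}{9}$ ($q{\left(t,h \right)} = \frac{6}{-27} = 6 \left(- \frac{1}{27}\right) = - \frac{2}{9}$)
$0 \left(-7\right) q{\left(-1,Y{\left(-3 \right)} \right)} = 0 \left(-7\right) \left(- \frac{2}{9}\right) = 0 \left(- \frac{2}{9}\right) = 0$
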